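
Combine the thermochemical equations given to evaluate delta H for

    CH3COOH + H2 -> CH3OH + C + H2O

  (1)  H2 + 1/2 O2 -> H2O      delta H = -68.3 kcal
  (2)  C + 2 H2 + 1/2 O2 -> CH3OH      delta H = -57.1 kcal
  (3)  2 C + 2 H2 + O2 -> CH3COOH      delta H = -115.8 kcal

delta H = -9.6 kcal

(1) as written: -68.3 kcal
(2) as written: -57.1 kcal
(3) reversed: +115.8 kcal
delta H = (-68.3) + (-57.1) + (+115.8) = -9.6 kcal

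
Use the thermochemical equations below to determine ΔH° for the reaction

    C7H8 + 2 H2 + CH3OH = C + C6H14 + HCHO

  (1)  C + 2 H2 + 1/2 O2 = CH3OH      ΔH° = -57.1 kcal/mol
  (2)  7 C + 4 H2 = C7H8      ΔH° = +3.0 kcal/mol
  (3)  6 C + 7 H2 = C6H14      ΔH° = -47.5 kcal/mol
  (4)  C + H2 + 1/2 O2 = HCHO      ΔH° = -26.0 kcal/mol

ΔH° = -19.4 kcal/mol

(1) reversed: +57.1 kcal/mol
(2) reversed: -3.0 kcal/mol
(3) as written: -47.5 kcal/mol
(4) as written: -26.0 kcal/mol
ΔH° = (-1)·(-57.1) + (-1)·(+3.0) + (1)·(-47.5) + (1)·(-26.0) = -19.4 kcal/mol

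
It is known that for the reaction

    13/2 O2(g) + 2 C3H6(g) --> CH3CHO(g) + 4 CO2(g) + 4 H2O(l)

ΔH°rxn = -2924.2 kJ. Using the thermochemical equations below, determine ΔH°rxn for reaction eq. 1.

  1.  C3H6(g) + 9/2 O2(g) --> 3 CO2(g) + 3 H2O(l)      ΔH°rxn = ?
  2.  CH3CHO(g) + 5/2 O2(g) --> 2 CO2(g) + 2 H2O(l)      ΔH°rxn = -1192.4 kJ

eq. 1 × 2: contributes 2·x
eq. 2 reversed: +1192.4 kJ
-2924.2 = (+1192.4) + 2·x
x = (-2924.2 − (+1192.4)) / (2) = -2058.3 kJ

ΔH°rxn = -2058.3 kJ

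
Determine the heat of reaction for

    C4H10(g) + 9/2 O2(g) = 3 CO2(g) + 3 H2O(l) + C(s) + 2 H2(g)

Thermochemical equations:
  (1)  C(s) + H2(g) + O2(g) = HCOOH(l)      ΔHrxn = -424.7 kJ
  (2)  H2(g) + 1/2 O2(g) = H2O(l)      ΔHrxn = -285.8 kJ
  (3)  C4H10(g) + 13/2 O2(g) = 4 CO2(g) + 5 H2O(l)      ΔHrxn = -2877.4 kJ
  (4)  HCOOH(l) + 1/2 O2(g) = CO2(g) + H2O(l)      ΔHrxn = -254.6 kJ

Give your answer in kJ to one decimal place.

ΔHrxn = -1912.3 kJ

(1) reversed (C(s) must end up as a product): +424.7 kJ
(2) reversed: +285.8 kJ
(3) as written (C4H10(g) already on the reactant side): -2877.4 kJ
(4) reversed: +254.6 kJ
By Hess's law, ΔHrxn = (+424.7) + (+285.8) + (-2877.4) + (+254.6) = -1912.3 kJ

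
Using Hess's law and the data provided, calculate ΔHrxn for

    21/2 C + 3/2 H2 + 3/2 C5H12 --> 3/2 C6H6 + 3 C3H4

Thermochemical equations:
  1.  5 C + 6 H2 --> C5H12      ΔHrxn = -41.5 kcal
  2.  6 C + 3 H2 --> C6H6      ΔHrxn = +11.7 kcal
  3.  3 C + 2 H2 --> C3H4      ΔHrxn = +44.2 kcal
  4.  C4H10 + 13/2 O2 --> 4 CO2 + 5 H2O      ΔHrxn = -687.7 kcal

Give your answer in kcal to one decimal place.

eq. 1 reversed and × 3/2: (-3/2)·(-41.5) = +62.25 kcal
eq. 2 × 3/2: (3/2)·(+11.7) = +17.55 kcal
eq. 3 × 3: (3)·(+44.2) = +132.6 kcal
eq. 4: not needed.
ΔHrxn = (+62.25) + (+17.55) + (+132.6) = 212.4 kcal

ΔHrxn = 212.4 kcal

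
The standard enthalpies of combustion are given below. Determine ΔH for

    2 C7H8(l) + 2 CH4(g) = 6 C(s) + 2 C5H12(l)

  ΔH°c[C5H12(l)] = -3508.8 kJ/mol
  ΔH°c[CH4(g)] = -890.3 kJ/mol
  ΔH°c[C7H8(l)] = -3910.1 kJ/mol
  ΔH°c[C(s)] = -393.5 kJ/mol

ΔH = -222.2 kJ/mol

Using ΔH = Σ nΔHc°(reactants) − Σ nΔHc°(products):
= [2·(-3910.1) + 2·(-890.3)] − [6·(-393.5) + 2·(-3508.8)]
= -222.2 kJ/mol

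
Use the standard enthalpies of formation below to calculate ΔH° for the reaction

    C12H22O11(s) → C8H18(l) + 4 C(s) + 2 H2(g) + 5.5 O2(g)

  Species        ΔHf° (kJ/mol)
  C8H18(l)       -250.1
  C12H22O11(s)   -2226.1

Products: 1·(-250.1) + 4·(+0.0) + 2·(+0.0) + 11/2·(+0.0) = -250.1
Reactants: 1·(-2226.1) = -2226.1
ΔH° = (-250.1) − (-2226.1) = 1976.0 kJ/mol

ΔH° = 1976.0 kJ/mol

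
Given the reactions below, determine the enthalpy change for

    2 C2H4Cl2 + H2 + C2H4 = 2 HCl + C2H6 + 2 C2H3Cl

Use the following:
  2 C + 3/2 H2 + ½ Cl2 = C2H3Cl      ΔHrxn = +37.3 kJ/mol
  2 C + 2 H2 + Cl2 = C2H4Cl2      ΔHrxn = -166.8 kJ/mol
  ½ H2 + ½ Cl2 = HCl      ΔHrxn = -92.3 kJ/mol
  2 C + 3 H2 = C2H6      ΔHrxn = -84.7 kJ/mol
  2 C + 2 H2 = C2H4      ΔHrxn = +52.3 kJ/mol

ΔHrxn = 86.6 kJ/mol

equation 1 × 2: (2)·(+37.3) = +74.6 kJ/mol
equation 2 reversed and × 2: (-2)·(-166.8) = +333.6 kJ/mol
equation 3 × 2: (2)·(-92.3) = -184.6 kJ/mol
equation 4 as written: -84.7 kJ/mol
equation 5 reversed: -52.3 kJ/mol
ΔHrxn = (2)·(+37.3) + (-2)·(-166.8) + (2)·(-92.3) + (1)·(-84.7) + (-1)·(+52.3) = 86.6 kJ/mol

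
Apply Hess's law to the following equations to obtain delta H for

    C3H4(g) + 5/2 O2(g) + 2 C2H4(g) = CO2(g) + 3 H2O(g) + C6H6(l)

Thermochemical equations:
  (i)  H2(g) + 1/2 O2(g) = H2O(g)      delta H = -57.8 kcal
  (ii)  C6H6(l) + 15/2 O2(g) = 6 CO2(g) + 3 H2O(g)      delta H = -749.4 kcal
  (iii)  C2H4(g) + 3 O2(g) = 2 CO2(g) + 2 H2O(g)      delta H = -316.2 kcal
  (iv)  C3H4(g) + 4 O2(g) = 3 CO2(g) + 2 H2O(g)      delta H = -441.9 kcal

(i): not needed (H2(g) appears nowhere else).
(ii) reversed (reverse to put C6H6(l) on the product side): +749.4 kcal
(iii) × 2 (×2 to match 2 C2H4(g) in the target): (2)·(-316.2) = -632.4 kcal
(iv) as written (C3H4(g) already on the reactant side): -441.9 kcal
By Hess's law, delta H = (-1)·(-749.4) + (2)·(-316.2) + (1)·(-441.9) = -324.9 kcal

delta H = -324.9 kcal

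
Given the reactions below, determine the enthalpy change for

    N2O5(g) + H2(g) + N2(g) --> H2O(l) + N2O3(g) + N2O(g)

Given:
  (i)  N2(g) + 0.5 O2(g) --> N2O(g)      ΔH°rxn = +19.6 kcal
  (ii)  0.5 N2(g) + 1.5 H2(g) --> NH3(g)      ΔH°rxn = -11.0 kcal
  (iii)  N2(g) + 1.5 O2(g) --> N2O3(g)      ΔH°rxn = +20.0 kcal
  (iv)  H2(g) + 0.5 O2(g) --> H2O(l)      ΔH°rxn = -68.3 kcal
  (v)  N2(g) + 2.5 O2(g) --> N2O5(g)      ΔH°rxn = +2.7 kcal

(i) as written: +19.6 kcal
(ii): not needed.
(iii) as written: +20.0 kcal
(iv) as written: -68.3 kcal
(v) reversed: -2.7 kcal
ΔH°rxn = (1)·(+19.6) + (1)·(+20.0) + (1)·(-68.3) + (-1)·(+2.7) = -31.4 kcal

ΔH°rxn = -31.4 kcal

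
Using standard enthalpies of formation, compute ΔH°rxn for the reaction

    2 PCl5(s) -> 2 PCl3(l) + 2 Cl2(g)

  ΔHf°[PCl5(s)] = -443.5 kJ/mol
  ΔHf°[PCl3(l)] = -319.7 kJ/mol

Products: 2·(-319.7) + 2·(+0.0) = -639.4
Reactants: 2·(-443.5) = -887.0
ΔH°rxn = (-639.4) − (-887.0) = 247.6 kJ/mol

ΔH°rxn = 247.6 kJ/mol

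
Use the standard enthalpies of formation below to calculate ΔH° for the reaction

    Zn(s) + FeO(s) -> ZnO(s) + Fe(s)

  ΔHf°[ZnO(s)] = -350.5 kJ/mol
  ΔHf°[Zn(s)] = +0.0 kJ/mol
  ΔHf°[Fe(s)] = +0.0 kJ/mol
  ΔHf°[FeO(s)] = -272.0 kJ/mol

ΔH° = -78.5 kJ/mol

ΔH°rxn = Σ nΔHf°(products) − Σ nΔHf°(reactants).
Products: 1·(-350.5) + 1·(+0.0) = -350.5
Reactants: 1·(+0.0) + 1·(-272.0) = -272.0
ΔH° = (-350.5) − (-272.0) = -78.5 kJ/mol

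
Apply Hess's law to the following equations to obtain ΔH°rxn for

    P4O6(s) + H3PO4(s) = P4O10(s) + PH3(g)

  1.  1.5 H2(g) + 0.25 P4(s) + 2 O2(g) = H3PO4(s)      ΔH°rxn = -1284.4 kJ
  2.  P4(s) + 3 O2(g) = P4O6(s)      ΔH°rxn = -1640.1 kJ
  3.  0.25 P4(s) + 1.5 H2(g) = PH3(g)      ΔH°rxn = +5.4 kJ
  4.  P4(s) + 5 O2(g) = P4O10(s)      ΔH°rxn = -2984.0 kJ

eq. 1 reversed (H3PO4(s) must end up as a reactant): +1284.4 kJ
eq. 2 reversed (reverse to put P4O6(s) on the reactant side): +1640.1 kJ
eq. 3 as written (PH3(g) already on the product side): +5.4 kJ
eq. 4 as written (P4O10(s) already on the product side): -2984.0 kJ
ΔH°rxn = (+1284.4) + (+1640.1) + (+5.4) + (-2984.0) = -54.1 kJ

ΔH°rxn = -54.1 kJ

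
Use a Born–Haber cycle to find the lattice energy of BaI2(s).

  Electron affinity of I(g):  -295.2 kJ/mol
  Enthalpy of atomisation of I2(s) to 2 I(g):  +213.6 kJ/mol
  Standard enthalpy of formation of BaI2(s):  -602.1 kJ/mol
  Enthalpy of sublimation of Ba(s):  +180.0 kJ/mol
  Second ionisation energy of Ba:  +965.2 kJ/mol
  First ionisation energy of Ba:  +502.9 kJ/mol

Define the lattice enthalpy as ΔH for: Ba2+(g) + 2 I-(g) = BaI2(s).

U = -1873.4 kJ/mol

ΔHf° = 1·ΔHsub + 1·(ΣIE) + 1·D(I2) + 2·EA + U
-602.1 = 1·(+180.0) + 1·(+1468.1) + 1·(+213.6) + 2·(-295.2) + U
U = -602.1 − (+1271.3) = -1873.4 kJ/mol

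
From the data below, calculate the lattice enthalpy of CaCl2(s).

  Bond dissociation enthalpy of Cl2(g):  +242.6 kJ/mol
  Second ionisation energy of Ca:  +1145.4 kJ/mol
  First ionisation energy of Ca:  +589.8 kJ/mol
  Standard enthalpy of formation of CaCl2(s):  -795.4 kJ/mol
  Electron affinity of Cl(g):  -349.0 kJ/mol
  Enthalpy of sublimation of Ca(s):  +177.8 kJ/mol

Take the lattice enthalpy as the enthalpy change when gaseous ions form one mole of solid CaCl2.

ΔHf° = 1·ΔHsub + 1·(ΣIE) + 1·D(Cl2) + 2·EA + U
-795.4 = 1·(+177.8) + 1·(+1735.2) + 1·(+242.6) + 2·(-349.0) + U
U = -795.4 − (+1457.6) = -2253.0 kJ/mol

U = -2253.0 kJ/mol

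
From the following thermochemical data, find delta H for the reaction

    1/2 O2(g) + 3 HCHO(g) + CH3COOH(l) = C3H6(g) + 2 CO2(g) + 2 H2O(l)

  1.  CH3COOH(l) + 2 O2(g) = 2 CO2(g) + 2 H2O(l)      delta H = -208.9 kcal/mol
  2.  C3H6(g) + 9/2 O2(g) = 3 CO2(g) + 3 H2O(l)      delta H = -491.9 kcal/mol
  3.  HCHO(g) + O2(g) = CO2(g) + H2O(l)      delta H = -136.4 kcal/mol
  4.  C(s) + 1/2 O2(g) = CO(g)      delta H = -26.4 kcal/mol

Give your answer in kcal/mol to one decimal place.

delta H = -126.2 kcal/mol

eq. 1 as written: -208.9 kcal/mol
eq. 2 reversed: +491.9 kcal/mol
eq. 3 × 3: (3)·(-136.4) = -409.2 kcal/mol
eq. 4: not needed.
Combining the equations, delta H = (-208.9) + (+491.9) + (-409.2) = -126.2 kcal/mol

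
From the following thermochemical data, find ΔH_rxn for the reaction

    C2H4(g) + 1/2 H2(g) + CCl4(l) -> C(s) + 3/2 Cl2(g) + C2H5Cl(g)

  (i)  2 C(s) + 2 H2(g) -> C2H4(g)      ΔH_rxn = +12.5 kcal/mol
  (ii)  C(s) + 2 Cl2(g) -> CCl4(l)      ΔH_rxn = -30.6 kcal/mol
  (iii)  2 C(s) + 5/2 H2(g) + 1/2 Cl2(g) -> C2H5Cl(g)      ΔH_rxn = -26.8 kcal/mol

ΔH_rxn = -8.7 kcal/mol

(i) reversed: -12.5 kcal/mol
(ii) reversed: +30.6 kcal/mol
(iii) as written: -26.8 kcal/mol
By Hess's law, ΔH_rxn = (-12.5) + (+30.6) + (-26.8) = -8.7 kcal/mol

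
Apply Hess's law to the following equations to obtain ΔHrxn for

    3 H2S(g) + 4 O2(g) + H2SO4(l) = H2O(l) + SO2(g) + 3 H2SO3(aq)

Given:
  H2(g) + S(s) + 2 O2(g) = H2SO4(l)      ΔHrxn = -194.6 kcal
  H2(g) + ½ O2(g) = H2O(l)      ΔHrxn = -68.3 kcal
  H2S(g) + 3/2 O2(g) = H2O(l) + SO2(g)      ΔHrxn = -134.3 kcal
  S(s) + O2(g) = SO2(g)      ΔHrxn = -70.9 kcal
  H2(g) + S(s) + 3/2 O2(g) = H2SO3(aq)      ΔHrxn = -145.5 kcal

ΔHrxn = -366.4 kcal

equation 1 reversed: +194.6 kcal
equation 2 reversed and × 2: (-2)·(-68.3) = +136.6 kcal
equation 3 × 3: (3)·(-134.3) = -402.9 kcal
equation 4 reversed and × 2: (-2)·(-70.9) = +141.8 kcal
equation 5 × 3: (3)·(-145.5) = -436.5 kcal
ΔHrxn = (-1)·(-194.6) + (-2)·(-68.3) + (3)·(-134.3) + (-2)·(-70.9) + (3)·(-145.5) = -366.4 kcal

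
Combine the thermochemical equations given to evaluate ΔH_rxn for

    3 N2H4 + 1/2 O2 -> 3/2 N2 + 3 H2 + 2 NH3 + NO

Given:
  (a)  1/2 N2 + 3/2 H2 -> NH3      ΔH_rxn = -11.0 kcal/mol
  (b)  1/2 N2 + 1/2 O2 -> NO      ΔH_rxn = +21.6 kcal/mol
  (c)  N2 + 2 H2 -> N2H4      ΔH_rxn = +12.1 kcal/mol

(a) × 2 (×2 to match 2 NH3 in the target): (2)·(-11.0) = -22.0 kcal/mol
(b) as written (NO already on the product side): +21.6 kcal/mol
(c) reversed and × 3 (reverse to put N2H4 on the reactant side; ×3 to match 3 N2H4 in the target): (-3)·(+12.1) = -36.3 kcal/mol
Combining the equations, ΔH_rxn = (-22.0) + (+21.6) + (-36.3) = -36.7 kcal/mol

ΔH_rxn = -36.7 kcal/mol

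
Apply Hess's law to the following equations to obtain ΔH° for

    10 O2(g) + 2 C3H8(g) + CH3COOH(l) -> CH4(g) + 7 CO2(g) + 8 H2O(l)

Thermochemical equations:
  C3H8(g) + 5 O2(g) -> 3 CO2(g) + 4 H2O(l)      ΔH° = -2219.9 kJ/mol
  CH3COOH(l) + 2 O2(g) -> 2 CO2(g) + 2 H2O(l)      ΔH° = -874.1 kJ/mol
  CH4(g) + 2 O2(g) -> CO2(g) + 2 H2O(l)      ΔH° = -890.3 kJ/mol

equation 1 × 2: (2)·(-2219.9) = -4439.8 kJ/mol
equation 2 as written: -874.1 kJ/mol
equation 3 reversed: +890.3 kJ/mol
Combining the equations, ΔH° = (-4439.8) + (-874.1) + (+890.3) = -4423.6 kJ/mol

ΔH° = -4423.6 kJ/mol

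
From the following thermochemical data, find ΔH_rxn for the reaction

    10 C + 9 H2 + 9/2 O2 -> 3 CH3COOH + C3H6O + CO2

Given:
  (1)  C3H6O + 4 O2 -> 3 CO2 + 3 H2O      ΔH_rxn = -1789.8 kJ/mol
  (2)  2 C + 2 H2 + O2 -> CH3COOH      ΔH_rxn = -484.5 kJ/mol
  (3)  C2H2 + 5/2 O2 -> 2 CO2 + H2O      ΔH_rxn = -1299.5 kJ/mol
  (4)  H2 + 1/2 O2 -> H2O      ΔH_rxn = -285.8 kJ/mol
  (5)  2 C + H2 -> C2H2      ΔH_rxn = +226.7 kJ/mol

ΔH_rxn = -2095.1 kJ/mol

(1) reversed (reverse to put C3H6O on the product side): +1789.8 kJ/mol
(2) × 3 (×3 to match 3 CH3COOH in the target): (3)·(-484.5) = -1453.5 kJ/mol
(3) × 2: (2)·(-1299.5) = -2599.0 kJ/mol
(4) as written: -285.8 kJ/mol
(5) × 2: (2)·(+226.7) = +453.4 kJ/mol
ΔH_rxn = (-1)·(-1789.8) + (3)·(-484.5) + (2)·(-1299.5) + (1)·(-285.8) + (2)·(+226.7) = -2095.1 kJ/mol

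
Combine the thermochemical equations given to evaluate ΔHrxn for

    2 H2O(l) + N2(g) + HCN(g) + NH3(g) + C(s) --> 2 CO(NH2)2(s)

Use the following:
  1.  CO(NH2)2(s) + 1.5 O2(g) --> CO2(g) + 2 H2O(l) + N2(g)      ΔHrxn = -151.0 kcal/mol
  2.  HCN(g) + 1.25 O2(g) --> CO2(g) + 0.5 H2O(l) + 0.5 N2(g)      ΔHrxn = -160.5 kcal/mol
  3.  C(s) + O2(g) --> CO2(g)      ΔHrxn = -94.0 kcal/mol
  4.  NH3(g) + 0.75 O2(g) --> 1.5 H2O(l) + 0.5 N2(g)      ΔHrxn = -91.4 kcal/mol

eq. 1 reversed and × 2: (-2)·(-151.0) = +302.0 kcal/mol
eq. 2 as written: -160.5 kcal/mol
eq. 3 as written: -94.0 kcal/mol
eq. 4 as written: -91.4 kcal/mol
ΔHrxn = (-2)·(-151.0) + (1)·(-160.5) + (1)·(-94.0) + (1)·(-91.4) = -43.9 kcal/mol

ΔHrxn = -43.9 kcal/mol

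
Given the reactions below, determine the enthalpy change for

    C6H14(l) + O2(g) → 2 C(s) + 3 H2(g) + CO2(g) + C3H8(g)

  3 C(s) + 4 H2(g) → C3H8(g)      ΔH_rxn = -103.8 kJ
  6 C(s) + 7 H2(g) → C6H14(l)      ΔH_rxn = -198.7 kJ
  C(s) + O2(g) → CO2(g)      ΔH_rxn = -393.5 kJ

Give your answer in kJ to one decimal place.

equation 1 as written: -103.8 kJ
equation 2 reversed: +198.7 kJ
equation 3 as written: -393.5 kJ
Since enthalpy is a state function, ΔH_rxn = (-103.8) + (+198.7) + (-393.5) = -298.6 kJ

ΔH_rxn = -298.6 kJ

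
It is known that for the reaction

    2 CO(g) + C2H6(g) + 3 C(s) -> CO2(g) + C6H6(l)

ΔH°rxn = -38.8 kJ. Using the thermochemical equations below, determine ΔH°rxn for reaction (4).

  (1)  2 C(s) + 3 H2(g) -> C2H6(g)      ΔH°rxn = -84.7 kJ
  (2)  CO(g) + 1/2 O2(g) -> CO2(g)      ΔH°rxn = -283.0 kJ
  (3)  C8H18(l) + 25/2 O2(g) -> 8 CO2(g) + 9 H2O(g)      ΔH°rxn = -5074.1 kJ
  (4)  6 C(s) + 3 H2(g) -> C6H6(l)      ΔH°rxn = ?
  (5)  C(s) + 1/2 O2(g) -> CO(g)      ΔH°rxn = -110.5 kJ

(1) reversed (C2H6(g) must end up as a reactant): +84.7 kJ
(2) as written: -283.0 kJ
(3): not needed (C8H18(l) appears nowhere else).
(4) as written (C6H6(l) already on the product side): contributes x
(5) reversed: +110.5 kJ
-38.8 = (+84.7) + (-283.0) + (+110.5) + x
x = (-38.8 − (-87.8)) / (1) = 49.0 kJ

ΔH°rxn = 49.0 kJ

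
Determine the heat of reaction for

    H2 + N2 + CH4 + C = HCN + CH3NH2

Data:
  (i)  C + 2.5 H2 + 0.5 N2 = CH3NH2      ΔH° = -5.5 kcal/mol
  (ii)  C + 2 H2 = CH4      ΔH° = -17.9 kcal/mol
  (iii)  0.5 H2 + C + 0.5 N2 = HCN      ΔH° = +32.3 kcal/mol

ΔH° = 44.7 kcal/mol

(i) as written (CH3NH2 already on the product side): -5.5 kcal/mol
(ii) reversed (CH4 must end up as a reactant): +17.9 kcal/mol
(iii) as written (HCN already on the product side): +32.3 kcal/mol
By Hess's law, ΔH° = (1)·(-5.5) + (-1)·(-17.9) + (1)·(+32.3) = 44.7 kcal/mol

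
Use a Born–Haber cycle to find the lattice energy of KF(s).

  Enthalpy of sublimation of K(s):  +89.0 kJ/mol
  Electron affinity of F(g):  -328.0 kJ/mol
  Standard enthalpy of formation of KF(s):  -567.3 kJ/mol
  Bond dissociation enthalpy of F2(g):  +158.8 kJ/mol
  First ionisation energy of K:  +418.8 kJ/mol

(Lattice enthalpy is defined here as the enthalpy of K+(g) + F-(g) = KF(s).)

U = -826.5 kJ/mol

ΔHf° = 1·ΔHsub + 1·(ΣIE) + 1/2·D(F2) + 1·EA + U
-567.3 = 1·(+89.0) + 1·(+418.8) + 1/2·(+158.8) + 1·(-328.0) + U
U = -567.3 − (+259.2) = -826.5 kJ/mol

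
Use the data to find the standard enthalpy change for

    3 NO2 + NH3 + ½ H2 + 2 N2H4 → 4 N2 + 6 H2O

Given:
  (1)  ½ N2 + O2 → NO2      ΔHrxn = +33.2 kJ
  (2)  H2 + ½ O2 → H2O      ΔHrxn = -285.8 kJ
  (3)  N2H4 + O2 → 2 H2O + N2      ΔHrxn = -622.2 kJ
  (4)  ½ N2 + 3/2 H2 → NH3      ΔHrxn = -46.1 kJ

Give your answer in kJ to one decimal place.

ΔHrxn = -1869.5 kJ

(1) reversed and × 3 (NO2 must end up as a reactant; scale by 3 for the 3 NO2): (-3)·(+33.2) = -99.6 kJ
(2) × 2: (2)·(-285.8) = -571.6 kJ
(3) × 2 (×2 to match 2 N2H4 in the target): (2)·(-622.2) = -1244.4 kJ
(4) reversed (reverse to put NH3 on the reactant side): +46.1 kJ
By Hess's law, ΔHrxn = (-99.6) + (-571.6) + (-1244.4) + (+46.1) = -1869.5 kJ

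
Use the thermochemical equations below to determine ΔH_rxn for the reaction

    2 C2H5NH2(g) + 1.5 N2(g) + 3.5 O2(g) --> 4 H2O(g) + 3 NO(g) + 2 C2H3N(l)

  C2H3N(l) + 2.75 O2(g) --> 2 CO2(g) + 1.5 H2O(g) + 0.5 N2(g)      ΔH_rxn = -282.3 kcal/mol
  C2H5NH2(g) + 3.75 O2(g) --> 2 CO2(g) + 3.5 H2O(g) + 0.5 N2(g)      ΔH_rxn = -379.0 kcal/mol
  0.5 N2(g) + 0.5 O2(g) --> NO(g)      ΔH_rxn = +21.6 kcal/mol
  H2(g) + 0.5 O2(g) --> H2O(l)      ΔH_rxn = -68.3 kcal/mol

equation 1 reversed and × 2: (-2)·(-282.3) = +564.6 kcal/mol
equation 2 × 2: (2)·(-379.0) = -758.0 kcal/mol
equation 3 × 3: (3)·(+21.6) = +64.8 kcal/mol
equation 4: not needed.
Combining the equations, ΔH_rxn = (+564.6) + (-758.0) + (+64.8) = -128.6 kcal/mol

ΔH_rxn = -128.6 kcal/mol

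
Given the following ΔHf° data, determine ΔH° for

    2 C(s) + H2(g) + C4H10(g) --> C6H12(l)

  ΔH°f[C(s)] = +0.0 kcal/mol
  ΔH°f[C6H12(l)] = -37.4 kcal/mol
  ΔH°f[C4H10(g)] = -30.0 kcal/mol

ΔH° = -7.4 kcal/mol

ΔH°rxn = Σ nΔHf°(products) − Σ nΔHf°(reactants).
Products: 1·(-37.4) = -37.4
Reactants: 2·(+0.0) + 1·(+0.0) + 1·(-30.0) = -30.0
ΔH° = (-37.4) − (-30.0) = -7.4 kcal/mol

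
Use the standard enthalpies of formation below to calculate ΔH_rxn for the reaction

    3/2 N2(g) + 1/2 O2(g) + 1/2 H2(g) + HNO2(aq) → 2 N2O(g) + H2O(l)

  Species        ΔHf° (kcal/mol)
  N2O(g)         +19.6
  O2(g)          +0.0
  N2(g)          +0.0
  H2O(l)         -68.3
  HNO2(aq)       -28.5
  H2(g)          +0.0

Products: 2·(+19.6) + 1·(-68.3) = -29.1
Reactants: 3/2·(+0.0) + 1/2·(+0.0) + 1/2·(+0.0) + 1·(-28.5) = -28.5
ΔH_rxn = (-29.1) − (-28.5) = -0.6 kcal/mol

ΔH_rxn = -0.6 kcal/mol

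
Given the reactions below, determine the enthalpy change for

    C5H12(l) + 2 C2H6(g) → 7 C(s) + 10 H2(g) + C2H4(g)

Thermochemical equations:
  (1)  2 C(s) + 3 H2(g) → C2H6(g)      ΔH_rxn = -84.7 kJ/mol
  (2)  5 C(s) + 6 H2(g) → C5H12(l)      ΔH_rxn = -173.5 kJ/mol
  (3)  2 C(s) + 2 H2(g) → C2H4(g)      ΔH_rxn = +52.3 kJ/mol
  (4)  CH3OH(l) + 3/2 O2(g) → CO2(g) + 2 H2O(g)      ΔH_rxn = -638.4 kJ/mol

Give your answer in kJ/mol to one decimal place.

ΔH_rxn = 395.2 kJ/mol

(1) reversed and × 2: (-2)·(-84.7) = +169.4 kJ/mol
(2) reversed: +173.5 kJ/mol
(3) as written: +52.3 kJ/mol
(4): not needed.
By Hess's law, ΔH_rxn = (-2)·(-84.7) + (-1)·(-173.5) + (1)·(+52.3) = 395.2 kJ/mol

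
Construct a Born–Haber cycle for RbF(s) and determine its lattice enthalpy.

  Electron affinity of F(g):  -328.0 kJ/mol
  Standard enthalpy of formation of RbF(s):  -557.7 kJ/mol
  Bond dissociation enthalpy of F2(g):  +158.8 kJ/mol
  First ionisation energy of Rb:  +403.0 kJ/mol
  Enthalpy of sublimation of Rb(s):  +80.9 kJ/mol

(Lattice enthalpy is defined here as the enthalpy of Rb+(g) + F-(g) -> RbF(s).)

U = -793.0 kJ/mol

ΔHf° = 1·ΔHsub + 1·(ΣIE) + 1/2·D(F2) + 1·EA + U
-557.7 = 1·(+80.9) + 1·(+403.0) + 1/2·(+158.8) + 1·(-328.0) + U
U = -557.7 − (+235.3) = -793.0 kJ/mol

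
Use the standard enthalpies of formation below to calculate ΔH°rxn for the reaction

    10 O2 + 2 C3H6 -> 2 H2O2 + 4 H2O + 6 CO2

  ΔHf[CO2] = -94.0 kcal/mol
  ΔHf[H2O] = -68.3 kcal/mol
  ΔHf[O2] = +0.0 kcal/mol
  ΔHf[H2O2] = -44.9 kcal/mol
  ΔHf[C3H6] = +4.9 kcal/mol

ΔH°rxn = -936.8 kcal/mol

Products: 2·(-44.9) + 4·(-68.3) + 6·(-94.0) = -927.0
Reactants: 10·(+0.0) + 2·(+4.9) = +9.8
ΔH°rxn = (-927.0) − (+9.8) = -936.8 kcal/mol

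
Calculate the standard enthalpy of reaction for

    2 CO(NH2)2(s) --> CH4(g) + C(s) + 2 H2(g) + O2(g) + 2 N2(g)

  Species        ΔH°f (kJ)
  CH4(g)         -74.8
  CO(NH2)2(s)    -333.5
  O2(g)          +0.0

ΔH_rxn = 592.2 kJ

Products: 1·(-74.8) + 1·(+0.0) + 2·(+0.0) + 1·(+0.0) + 2·(+0.0) = -74.8
Reactants: 2·(-333.5) = -667.0
ΔH_rxn = (-74.8) − (-667.0) = 592.2 kJ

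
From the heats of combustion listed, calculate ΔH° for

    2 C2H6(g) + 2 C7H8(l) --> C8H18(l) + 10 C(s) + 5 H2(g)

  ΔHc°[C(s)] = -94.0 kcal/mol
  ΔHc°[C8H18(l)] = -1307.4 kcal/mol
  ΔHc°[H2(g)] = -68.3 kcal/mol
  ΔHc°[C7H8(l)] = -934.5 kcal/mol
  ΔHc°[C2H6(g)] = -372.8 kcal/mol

With combustion enthalpies, reactants minus products:
= [2·(-372.8) + 2·(-934.5)] − [1·(-1307.4) + 10·(-94.0) + 5·(-68.3)]
= -25.7 kcal/mol

ΔH° = -25.7 kcal/mol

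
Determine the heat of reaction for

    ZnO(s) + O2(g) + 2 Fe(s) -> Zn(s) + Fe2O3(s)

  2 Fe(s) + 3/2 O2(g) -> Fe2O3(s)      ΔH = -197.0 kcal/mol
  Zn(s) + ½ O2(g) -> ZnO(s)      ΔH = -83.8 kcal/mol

ΔH = -113.2 kcal/mol

equation 1 as written: -197.0 kcal/mol
equation 2 reversed: +83.8 kcal/mol
By Hess's law, ΔH = (1)·(-197.0) + (-1)·(-83.8) = -113.2 kcal/mol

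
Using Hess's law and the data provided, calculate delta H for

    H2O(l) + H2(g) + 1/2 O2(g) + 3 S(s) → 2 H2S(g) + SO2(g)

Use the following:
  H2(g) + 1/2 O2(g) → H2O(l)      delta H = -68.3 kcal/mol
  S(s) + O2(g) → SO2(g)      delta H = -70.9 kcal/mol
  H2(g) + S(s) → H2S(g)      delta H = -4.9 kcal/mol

equation 1 reversed: +68.3 kcal/mol
equation 2 as written: -70.9 kcal/mol
equation 3 × 2: (2)·(-4.9) = -9.8 kcal/mol
Since enthalpy is a state function, delta H = (+68.3) + (-70.9) + (-9.8) = -12.4 kcal/mol

delta H = -12.4 kcal/mol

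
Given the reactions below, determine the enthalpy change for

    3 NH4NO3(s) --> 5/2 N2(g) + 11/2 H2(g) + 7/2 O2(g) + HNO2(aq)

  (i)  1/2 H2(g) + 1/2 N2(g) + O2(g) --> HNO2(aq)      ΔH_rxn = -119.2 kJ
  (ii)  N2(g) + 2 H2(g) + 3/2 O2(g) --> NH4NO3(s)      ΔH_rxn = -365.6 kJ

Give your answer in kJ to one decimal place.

(i) as written: -119.2 kJ
(ii) reversed and × 3: (-3)·(-365.6) = +1096.8 kJ
ΔH_rxn = (-119.2) + (+1096.8) = 977.6 kJ

ΔH_rxn = 977.6 kJ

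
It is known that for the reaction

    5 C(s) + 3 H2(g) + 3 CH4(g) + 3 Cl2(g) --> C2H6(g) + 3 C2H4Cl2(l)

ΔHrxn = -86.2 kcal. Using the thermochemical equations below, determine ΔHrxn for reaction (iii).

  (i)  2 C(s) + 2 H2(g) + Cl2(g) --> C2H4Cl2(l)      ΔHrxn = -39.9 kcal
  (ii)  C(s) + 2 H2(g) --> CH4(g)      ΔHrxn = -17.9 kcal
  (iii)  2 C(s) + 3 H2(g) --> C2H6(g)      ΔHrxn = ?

(i) × 3 (scale by 3 for the 3 C2H4Cl2(l)): (3)·(-39.9) = -119.7 kcal
(ii) reversed and × 3 (CH4(g) must end up as a reactant; scale by 3 for the 3 CH4(g)): (-3)·(-17.9) = +53.7 kcal
(iii) as written (C2H6(g) already on the product side): contributes x
-86.2 = (-119.7) + (+53.7) + x
x = (-86.2 − (-66.0)) / (1) = -20.2 kcal

ΔHrxn = -20.2 kcal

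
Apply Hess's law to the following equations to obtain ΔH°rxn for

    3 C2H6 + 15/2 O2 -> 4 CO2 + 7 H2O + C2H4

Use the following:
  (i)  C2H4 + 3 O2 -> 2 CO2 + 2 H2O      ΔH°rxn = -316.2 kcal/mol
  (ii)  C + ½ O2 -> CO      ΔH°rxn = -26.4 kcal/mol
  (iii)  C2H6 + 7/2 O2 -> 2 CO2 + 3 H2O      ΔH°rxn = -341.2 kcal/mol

ΔH°rxn = -707.4 kcal/mol

(i) reversed: +316.2 kcal/mol
(ii): not needed.
(iii) × 3: (3)·(-341.2) = -1023.6 kcal/mol
By Hess's law, ΔH°rxn = (-1)·(-316.2) + (3)·(-341.2) = -707.4 kcal/mol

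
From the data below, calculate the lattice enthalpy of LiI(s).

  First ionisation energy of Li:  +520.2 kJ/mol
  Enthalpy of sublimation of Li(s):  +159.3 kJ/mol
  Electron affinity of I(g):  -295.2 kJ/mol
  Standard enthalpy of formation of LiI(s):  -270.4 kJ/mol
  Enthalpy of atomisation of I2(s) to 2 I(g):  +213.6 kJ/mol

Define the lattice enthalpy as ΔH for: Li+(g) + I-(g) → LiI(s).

U = -761.5 kJ/mol

ΔHf° = 1·ΔHsub + 1·(ΣIE) + 1/2·D(I2) + 1·EA + U
-270.4 = 1·(+159.3) + 1·(+520.2) + 1/2·(+213.6) + 1·(-295.2) + U
U = -270.4 − (+491.1) = -761.5 kJ/mol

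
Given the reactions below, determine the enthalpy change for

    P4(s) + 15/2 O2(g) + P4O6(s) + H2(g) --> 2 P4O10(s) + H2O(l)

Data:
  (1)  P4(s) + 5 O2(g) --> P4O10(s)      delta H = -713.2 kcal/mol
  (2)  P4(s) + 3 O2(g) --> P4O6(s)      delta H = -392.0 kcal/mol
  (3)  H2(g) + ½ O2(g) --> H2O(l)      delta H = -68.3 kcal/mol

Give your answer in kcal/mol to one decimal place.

(1) × 2: (2)·(-713.2) = -1426.4 kcal/mol
(2) reversed: +392.0 kcal/mol
(3) as written: -68.3 kcal/mol
delta H = (-1426.4) + (+392.0) + (-68.3) = -1102.7 kcal/mol

delta H = -1102.7 kcal/mol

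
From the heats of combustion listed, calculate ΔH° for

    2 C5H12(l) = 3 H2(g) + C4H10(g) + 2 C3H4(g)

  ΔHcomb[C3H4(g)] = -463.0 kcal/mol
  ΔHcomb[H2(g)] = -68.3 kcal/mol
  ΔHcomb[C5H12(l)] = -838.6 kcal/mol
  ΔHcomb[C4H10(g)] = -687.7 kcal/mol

ΔH° = 141.4 kcal/mol

With combustion enthalpies, reactants minus products:
= [2·(-838.6)] − [3·(-68.3) + 1·(-687.7) + 2·(-463.0)]
= 141.4 kcal/mol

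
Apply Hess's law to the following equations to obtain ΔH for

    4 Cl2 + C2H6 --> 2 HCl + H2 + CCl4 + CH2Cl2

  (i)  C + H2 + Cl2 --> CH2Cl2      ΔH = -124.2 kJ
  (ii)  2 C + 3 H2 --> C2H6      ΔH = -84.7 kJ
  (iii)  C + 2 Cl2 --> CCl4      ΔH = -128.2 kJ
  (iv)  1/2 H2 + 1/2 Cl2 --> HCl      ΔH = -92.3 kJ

(i) as written (CH2Cl2 already on the product side): -124.2 kJ
(ii) reversed (reverse to put C2H6 on the reactant side): +84.7 kJ
(iii) as written (CCl4 already on the product side): -128.2 kJ
(iv) × 2 (×2 to match 2 HCl in the target): (2)·(-92.3) = -184.6 kJ
Since enthalpy is a state function, ΔH = (1)·(-124.2) + (-1)·(-84.7) + (1)·(-128.2) + (2)·(-92.3) = -352.3 kJ

ΔH = -352.3 kJ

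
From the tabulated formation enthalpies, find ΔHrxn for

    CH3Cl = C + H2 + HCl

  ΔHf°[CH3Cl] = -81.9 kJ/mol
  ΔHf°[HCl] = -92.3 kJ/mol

ΔHrxn = -10.4 kJ/mol

Products: 1·(+0.0) + 1·(+0.0) + 1·(-92.3) = -92.3
Reactants: 1·(-81.9) = -81.9
ΔHrxn = (-92.3) − (-81.9) = -10.4 kJ/mol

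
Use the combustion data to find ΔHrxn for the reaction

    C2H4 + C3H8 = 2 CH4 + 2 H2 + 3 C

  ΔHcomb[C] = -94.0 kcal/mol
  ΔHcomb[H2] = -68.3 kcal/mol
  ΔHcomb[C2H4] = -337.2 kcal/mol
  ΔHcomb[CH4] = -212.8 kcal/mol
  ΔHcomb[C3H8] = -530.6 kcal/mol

ΔHrxn = -23.6 kcal/mol

Using ΔH = Σ nΔHc°(reactants) − Σ nΔHc°(products):
= [1·(-337.2) + 1·(-530.6)] − [2·(-212.8) + 2·(-68.3) + 3·(-94.0)]
= -23.6 kcal/mol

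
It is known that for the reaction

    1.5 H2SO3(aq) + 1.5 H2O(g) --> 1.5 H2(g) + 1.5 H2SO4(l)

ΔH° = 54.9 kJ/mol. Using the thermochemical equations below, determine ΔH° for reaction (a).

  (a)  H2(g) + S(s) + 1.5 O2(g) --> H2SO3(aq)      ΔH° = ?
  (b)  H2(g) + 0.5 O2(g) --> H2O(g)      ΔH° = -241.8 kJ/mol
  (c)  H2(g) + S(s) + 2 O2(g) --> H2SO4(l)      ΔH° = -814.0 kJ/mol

ΔH° = -608.8 kJ/mol

(a) reversed and × 3/2: contributes −3/2·x
(b) reversed and × 3/2: (-3/2)·(-241.8) = +362.7 kJ/mol
(c) × 3/2: (3/2)·(-814.0) = -1221.0 kJ/mol
+54.9 = (+362.7) + (-1221.0) − 3/2·x
x = (+54.9 − (-858.3)) / (-3/2) = -608.8 kJ/mol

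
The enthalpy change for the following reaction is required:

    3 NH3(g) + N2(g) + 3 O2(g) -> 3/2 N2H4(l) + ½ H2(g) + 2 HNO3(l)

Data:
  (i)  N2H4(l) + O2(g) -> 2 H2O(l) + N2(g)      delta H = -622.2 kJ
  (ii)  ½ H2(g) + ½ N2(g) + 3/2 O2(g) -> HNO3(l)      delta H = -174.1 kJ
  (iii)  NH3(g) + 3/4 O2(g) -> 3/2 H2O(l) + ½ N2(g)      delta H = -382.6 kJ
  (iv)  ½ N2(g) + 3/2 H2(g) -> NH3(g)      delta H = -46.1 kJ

delta H = -134.0 kJ

(i) reversed and × 3/2: (-3/2)·(-622.2) = +933.3 kJ
(ii) × 2: (2)·(-174.1) = -348.2 kJ
(iii) × 2: (2)·(-382.6) = -765.2 kJ
(iv) reversed: +46.1 kJ
By Hess's law, delta H = (+933.3) + (-348.2) + (-765.2) + (+46.1) = -134.0 kJ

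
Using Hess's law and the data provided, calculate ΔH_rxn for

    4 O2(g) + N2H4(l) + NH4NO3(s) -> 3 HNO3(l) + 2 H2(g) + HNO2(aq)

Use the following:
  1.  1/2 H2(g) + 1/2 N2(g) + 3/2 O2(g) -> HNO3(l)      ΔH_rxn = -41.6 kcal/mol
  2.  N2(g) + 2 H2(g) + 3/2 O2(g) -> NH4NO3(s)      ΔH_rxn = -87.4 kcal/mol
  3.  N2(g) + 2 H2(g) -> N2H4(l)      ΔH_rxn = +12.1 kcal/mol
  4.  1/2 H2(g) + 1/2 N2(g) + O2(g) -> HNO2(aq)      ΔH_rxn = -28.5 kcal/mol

eq. 1 × 3 (×3 to match 3 HNO3(l) in the target): (3)·(-41.6) = -124.8 kcal/mol
eq. 2 reversed (NH4NO3(s) must end up as a reactant): +87.4 kcal/mol
eq. 3 reversed (reverse to put N2H4(l) on the reactant side): -12.1 kcal/mol
eq. 4 as written (HNO2(aq) already on the product side): -28.5 kcal/mol
ΔH_rxn = (-124.8) + (+87.4) + (-12.1) + (-28.5) = -78.0 kcal/mol

ΔH_rxn = -78.0 kcal/mol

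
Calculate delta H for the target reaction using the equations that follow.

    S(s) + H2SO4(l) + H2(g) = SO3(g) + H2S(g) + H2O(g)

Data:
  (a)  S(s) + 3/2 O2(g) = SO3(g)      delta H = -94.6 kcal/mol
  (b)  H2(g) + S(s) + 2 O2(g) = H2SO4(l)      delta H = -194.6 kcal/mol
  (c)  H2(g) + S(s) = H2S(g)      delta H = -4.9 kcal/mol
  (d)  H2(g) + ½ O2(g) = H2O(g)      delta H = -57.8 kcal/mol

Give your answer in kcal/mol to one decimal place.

(a) as written: -94.6 kcal/mol
(b) reversed: +194.6 kcal/mol
(c) as written: -4.9 kcal/mol
(d) as written: -57.8 kcal/mol
delta H = (-94.6) + (+194.6) + (-4.9) + (-57.8) = 37.3 kcal/mol

delta H = 37.3 kcal/mol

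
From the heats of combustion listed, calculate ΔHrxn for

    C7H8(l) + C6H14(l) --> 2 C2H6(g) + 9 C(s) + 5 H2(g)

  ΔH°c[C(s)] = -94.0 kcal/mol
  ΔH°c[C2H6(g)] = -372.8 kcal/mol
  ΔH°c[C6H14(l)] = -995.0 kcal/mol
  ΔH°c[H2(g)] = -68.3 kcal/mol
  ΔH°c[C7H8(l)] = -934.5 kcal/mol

With combustion enthalpies, reactants minus products:
= [1·(-934.5) + 1·(-995.0)] − [2·(-372.8) + 9·(-94.0) + 5·(-68.3)]
= 3.6 kcal/mol

ΔHrxn = 3.6 kcal/mol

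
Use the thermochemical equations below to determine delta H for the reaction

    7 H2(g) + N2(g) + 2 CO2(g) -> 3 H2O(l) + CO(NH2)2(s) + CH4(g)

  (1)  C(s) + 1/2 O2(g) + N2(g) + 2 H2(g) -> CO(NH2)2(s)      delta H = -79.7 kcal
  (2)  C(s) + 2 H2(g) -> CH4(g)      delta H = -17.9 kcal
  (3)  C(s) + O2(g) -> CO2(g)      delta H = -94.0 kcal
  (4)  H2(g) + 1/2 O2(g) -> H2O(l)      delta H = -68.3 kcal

(1) as written: -79.7 kcal
(2) as written: -17.9 kcal
(3) reversed and × 2: (-2)·(-94.0) = +188.0 kcal
(4) × 3: (3)·(-68.3) = -204.9 kcal
By Hess's law, delta H = (-79.7) + (-17.9) + (+188.0) + (-204.9) = -114.5 kcal

delta H = -114.5 kcal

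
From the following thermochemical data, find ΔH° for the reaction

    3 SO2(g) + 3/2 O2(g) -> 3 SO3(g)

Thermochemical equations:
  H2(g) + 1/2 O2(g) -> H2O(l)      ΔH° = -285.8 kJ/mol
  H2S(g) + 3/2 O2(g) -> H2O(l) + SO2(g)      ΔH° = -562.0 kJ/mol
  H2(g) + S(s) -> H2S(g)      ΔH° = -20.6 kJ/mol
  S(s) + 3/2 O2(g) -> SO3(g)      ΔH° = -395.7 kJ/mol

ΔH° = -296.7 kJ/mol

equation 1 × 3: (3)·(-285.8) = -857.4 kJ/mol
equation 2 reversed and × 3 (SO2(g) must end up as a reactant; ×3 to match 3 SO2(g) in the target): (-3)·(-562.0) = +1686.0 kJ/mol
equation 3 reversed and × 3: (-3)·(-20.6) = +61.8 kJ/mol
equation 4 × 3 (×3 to match 3 SO3(g) in the target): (3)·(-395.7) = -1187.1 kJ/mol
ΔH° = (-857.4) + (+1686.0) + (+61.8) + (-1187.1) = -296.7 kJ/mol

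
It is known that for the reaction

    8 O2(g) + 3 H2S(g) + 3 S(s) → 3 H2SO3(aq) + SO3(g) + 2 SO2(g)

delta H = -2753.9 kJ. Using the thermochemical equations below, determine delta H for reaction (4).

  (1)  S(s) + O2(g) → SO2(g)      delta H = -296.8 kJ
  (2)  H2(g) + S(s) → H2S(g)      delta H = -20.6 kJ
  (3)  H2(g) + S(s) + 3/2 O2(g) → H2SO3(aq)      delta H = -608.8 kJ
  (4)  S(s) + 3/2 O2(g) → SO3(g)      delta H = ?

delta H = -395.7 kJ

(1) × 2 (×2 to match 2 SO2(g) in the target): (2)·(-296.8) = -593.6 kJ
(2) reversed and × 3 (reverse to put H2S(g) on the reactant side; ×3 to match 3 H2S(g) in the target): (-3)·(-20.6) = +61.8 kJ
(3) × 3 (×3 to match 3 H2SO3(aq) in the target): (3)·(-608.8) = -1826.4 kJ
(4) as written (SO3(g) already on the product side): contributes x
-2753.9 = (-593.6) + (+61.8) + (-1826.4) + x
x = (-2753.9 − (-2358.2)) / (1) = -395.7 kJ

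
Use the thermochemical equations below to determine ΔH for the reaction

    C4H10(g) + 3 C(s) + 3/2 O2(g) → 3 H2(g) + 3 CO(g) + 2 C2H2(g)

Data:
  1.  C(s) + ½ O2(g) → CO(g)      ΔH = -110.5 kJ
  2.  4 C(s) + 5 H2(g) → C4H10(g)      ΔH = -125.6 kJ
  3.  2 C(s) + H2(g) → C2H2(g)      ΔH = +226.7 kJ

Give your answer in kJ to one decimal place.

eq. 1 × 3 (scale by 3 for the 3 CO(g)): (3)·(-110.5) = -331.5 kJ
eq. 2 reversed (C4H10(g) must end up as a reactant): +125.6 kJ
eq. 3 × 2 (scale by 2 for the 2 C2H2(g)): (2)·(+226.7) = +453.4 kJ
ΔH = (-331.5) + (+125.6) + (+453.4) = 247.5 kJ

ΔH = 247.5 kJ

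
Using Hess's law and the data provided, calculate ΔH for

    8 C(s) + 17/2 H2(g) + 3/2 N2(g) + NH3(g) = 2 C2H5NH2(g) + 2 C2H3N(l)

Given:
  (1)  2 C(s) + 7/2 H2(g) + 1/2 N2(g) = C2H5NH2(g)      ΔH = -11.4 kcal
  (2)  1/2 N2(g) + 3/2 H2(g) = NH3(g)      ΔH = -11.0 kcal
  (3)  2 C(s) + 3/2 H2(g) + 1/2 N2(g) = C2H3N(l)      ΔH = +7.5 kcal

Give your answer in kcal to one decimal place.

ΔH = 3.2 kcal

(1) × 2: (2)·(-11.4) = -22.8 kcal
(2) reversed: +11.0 kcal
(3) × 2: (2)·(+7.5) = +15.0 kcal
ΔH = (-22.8) + (+11.0) + (+15.0) = 3.2 kcal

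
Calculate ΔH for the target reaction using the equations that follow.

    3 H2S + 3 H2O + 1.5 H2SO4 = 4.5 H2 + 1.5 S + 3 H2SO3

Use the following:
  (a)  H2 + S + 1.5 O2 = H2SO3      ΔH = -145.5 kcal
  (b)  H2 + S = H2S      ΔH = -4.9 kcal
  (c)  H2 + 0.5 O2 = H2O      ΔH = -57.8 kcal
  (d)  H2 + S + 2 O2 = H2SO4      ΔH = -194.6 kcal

(a) × 3 (×3 to match 3 H2SO3 in the target): (3)·(-145.5) = -436.5 kcal
(b) reversed and × 3 (H2S must end up as a reactant; ×3 to match 3 H2S in the target): (-3)·(-4.9) = +14.7 kcal
(c) reversed and × 3 (reverse to put H2O on the reactant side; scale by 3 for the 3 H2O): (-3)·(-57.8) = +173.4 kcal
(d) reversed and × 3/2 (reverse to put H2SO4 on the reactant side; ×3/2 to match 3/2 H2SO4 in the target): (-3/2)·(-194.6) = +291.9 kcal
By Hess's law, ΔH = (-436.5) + (+14.7) + (+173.4) + (+291.9) = 43.5 kcal

ΔH = 43.5 kcal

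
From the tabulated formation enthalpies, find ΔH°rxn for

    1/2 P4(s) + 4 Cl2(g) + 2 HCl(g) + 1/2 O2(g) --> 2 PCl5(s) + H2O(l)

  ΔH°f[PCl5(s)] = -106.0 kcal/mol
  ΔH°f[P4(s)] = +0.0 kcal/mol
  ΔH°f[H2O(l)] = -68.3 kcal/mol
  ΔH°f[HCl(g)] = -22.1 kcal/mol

ΔH°rxn = -236.1 kcal/mol

ΔH°rxn = Σ nΔHf°(products) − Σ nΔHf°(reactants).
Products: 2·(-106.0) + 1·(-68.3) = -280.3
Reactants: 1/2·(+0.0) + 4·(+0.0) + 2·(-22.1) + 1/2·(+0.0) = -44.2
ΔH°rxn = (-280.3) − (-44.2) = -236.1 kcal/mol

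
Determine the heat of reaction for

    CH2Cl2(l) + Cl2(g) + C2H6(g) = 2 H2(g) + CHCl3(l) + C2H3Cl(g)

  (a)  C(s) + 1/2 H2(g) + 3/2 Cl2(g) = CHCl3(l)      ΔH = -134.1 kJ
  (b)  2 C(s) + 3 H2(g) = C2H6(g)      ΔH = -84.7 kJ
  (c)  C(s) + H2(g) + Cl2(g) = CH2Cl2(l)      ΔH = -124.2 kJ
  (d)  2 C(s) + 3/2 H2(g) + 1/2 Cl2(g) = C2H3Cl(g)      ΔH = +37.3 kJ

(a) as written: -134.1 kJ
(b) reversed: +84.7 kJ
(c) reversed: +124.2 kJ
(d) as written: +37.3 kJ
ΔH = (-134.1) + (+84.7) + (+124.2) + (+37.3) = 112.1 kJ

ΔH = 112.1 kJ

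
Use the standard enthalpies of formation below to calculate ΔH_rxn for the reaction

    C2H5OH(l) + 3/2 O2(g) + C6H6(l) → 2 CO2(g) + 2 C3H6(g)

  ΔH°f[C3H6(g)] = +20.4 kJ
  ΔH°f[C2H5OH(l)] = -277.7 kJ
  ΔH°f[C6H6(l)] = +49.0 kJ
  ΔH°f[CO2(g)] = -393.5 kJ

ΔH_rxn = -517.5 kJ

Products: 2·(-393.5) + 2·(+20.4) = -746.2
Reactants: 1·(-277.7) + 3/2·(+0.0) + 1·(+49.0) = -228.7
ΔH_rxn = (-746.2) − (-228.7) = -517.5 kJ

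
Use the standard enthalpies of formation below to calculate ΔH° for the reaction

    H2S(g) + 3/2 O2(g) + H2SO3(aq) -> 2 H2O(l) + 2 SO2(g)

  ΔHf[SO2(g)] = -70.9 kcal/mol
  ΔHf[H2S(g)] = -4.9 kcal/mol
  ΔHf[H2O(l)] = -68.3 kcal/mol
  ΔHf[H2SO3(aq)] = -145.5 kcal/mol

ΔH°rxn = Σ nΔHf°(products) − Σ nΔHf°(reactants).
Products: 2·(-68.3) + 2·(-70.9) = -278.4
Reactants: 1·(-4.9) + 3/2·(+0.0) + 1·(-145.5) = -150.4
ΔH° = (-278.4) − (-150.4) = -128.0 kcal/mol

ΔH° = -128.0 kcal/mol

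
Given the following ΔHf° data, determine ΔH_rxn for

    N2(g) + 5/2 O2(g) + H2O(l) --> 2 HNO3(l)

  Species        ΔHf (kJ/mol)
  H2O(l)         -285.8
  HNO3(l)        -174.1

Products: 2·(-174.1) = -348.2
Reactants: 1·(+0.0) + 5/2·(+0.0) + 1·(-285.8) = -285.8
ΔH_rxn = (-348.2) − (-285.8) = -62.4 kJ/mol

ΔH_rxn = -62.4 kJ/mol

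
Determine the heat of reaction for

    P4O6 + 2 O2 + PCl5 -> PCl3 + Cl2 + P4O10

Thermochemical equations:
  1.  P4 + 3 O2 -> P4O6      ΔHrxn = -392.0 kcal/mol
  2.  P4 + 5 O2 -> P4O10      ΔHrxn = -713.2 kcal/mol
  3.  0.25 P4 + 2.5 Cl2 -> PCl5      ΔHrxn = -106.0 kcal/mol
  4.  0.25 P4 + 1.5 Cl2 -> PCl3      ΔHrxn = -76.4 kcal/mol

eq. 1 reversed: +392.0 kcal/mol
eq. 2 as written: -713.2 kcal/mol
eq. 3 reversed: +106.0 kcal/mol
eq. 4 as written: -76.4 kcal/mol
Since enthalpy is a state function, ΔHrxn = (-1)·(-392.0) + (1)·(-713.2) + (-1)·(-106.0) + (1)·(-76.4) = -291.6 kcal/mol

ΔHrxn = -291.6 kcal/mol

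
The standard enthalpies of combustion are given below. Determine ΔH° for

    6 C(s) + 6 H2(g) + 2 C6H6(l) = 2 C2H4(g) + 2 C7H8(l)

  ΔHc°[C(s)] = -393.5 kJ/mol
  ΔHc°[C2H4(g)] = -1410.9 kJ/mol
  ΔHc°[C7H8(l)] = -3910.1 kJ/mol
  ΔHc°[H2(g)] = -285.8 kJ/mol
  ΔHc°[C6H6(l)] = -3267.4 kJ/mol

Using ΔH = Σ nΔHc°(reactants) − Σ nΔHc°(products):
= [6·(-393.5) + 6·(-285.8) + 2·(-3267.4)] − [2·(-1410.9) + 2·(-3910.1)]
= 31.4 kJ/mol

ΔH° = 31.4 kJ/mol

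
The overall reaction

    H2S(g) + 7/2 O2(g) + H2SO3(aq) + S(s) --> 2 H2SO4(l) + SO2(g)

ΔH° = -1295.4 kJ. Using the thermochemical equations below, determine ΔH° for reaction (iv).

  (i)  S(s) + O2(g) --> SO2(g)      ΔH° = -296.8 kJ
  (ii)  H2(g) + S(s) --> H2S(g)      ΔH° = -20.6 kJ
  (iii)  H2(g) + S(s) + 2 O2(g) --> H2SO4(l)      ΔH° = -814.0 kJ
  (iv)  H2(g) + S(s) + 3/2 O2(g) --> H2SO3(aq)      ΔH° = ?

(i) as written: -296.8 kJ
(ii) reversed: +20.6 kJ
(iii) × 2: (2)·(-814.0) = -1628.0 kJ
(iv) reversed: contributes −x
-1295.4 = (-296.8) + (+20.6) + (-1628.0) − x
x = (-1295.4 − (-1904.2)) / (-1) = -608.8 kJ

ΔH° = -608.8 kJ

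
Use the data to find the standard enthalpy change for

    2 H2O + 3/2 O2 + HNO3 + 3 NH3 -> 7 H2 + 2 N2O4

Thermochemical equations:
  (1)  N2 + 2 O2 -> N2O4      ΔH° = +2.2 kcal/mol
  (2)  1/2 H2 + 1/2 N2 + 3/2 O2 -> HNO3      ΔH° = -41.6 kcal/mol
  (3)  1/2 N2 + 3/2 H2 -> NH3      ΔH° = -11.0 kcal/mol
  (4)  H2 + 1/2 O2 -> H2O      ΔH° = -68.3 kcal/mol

(1) × 2: (2)·(+2.2) = +4.4 kcal/mol
(2) reversed: +41.6 kcal/mol
(3) reversed and × 3: (-3)·(-11.0) = +33.0 kcal/mol
(4) reversed and × 2: (-2)·(-68.3) = +136.6 kcal/mol
Summing the manipulated equations, ΔH° = (2)·(+2.2) + (-1)·(-41.6) + (-3)·(-11.0) + (-2)·(-68.3) = 215.6 kcal/mol

ΔH° = 215.6 kcal/mol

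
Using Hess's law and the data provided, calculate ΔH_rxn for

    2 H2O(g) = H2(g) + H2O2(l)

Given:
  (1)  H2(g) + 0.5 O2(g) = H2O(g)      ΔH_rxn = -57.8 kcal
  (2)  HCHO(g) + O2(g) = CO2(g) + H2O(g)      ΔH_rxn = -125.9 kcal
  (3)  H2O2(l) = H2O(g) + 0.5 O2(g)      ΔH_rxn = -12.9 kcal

(1) reversed (reverse to put H2(g) on the product side): +57.8 kcal
(2): not needed (CO2(g) appears nowhere else).
(3) reversed (H2O2(l) must end up as a product): +12.9 kcal
Combining the equations, ΔH_rxn = (+57.8) + (+12.9) = 70.7 kcal

ΔH_rxn = 70.7 kcal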